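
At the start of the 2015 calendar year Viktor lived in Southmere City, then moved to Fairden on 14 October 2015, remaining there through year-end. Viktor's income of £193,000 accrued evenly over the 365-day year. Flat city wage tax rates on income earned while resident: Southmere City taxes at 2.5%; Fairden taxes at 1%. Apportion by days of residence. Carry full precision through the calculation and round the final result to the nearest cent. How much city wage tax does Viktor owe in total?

Southmere City, 1 January – 13 October 2015: 286 days → £193,000 × 2.5% × 286/365 = £3,780.6849
Fairden, 14 October – 31 December 2015: 79 days → £193,000 × 1% × 79/365 = £417.7260
Total = £4,198.4110

£4,198.41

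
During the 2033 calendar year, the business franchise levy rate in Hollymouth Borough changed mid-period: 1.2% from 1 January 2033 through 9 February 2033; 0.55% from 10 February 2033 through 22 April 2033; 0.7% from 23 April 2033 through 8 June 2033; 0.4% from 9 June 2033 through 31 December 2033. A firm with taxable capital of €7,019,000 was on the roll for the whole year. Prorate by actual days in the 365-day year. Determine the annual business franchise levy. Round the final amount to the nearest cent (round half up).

€39,017.95

1 January – 9 February 2033: 40 days at 1.2% → €7,019,000 × 1.2% × 40/365 = €9,230.4658
10 February – 22 April 2033: 72 days at 0.55% → €7,019,000 × 0.55% × 72/365 = €7,615.1342
23 April – 8 June 2033: 47 days at 0.7% → €7,019,000 × 0.7% × 47/365 = €6,326.7151
9 June – 31 December 2033: 206 days at 0.4% → €7,019,000 × 0.4% × 206/365 = €15,845.6329
Total = €39,017.9479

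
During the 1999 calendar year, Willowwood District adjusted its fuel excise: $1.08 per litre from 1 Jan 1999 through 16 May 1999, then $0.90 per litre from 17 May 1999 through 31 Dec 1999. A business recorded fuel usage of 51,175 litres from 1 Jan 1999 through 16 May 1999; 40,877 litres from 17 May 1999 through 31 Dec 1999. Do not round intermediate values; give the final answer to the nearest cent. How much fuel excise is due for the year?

1 Jan – 16 May 1999: 51,175 litres at $1.08/litre → $55,269.00
17 May – 31 Dec 1999: 40,877 litres at $0.90/litre → $36,789.30

$92,058.30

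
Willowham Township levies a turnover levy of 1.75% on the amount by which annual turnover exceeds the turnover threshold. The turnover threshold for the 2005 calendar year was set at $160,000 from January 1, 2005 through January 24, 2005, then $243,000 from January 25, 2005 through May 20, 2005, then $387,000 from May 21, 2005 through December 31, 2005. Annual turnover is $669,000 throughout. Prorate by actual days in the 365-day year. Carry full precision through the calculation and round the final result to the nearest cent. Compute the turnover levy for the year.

$5,997.08

January 1 – January 24, 2005: 24 days, exemption $160,000 → ($669,000 − $160,000) × 1.75% × 24/365 = $585.6986
January 25 – May 20, 2005: 116 days, exemption $243,000 → ($669,000 − $243,000) × 1.75% × 116/365 = $2,369.2603
May 21 – December 31, 2005: 225 days, exemption $387,000 → ($669,000 − $387,000) × 1.75% × 225/365 = $3,042.1233
Total = $5,997.0822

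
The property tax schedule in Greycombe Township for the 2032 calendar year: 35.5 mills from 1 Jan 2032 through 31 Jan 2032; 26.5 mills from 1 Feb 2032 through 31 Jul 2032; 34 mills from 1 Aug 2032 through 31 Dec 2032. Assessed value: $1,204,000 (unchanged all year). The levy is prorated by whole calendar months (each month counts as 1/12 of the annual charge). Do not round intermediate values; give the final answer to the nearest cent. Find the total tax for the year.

$36,571.50

1 Jan – 31 Jan 2032: 1 month at 35.5 mills → $1,204,000 × 3.55% × 1/12 = $3,561.8333
1 Feb – 31 Jul 2032: 6 months at 26.5 mills → $1,204,000 × 2.65% × 6/12 = $15,953.0000
1 Aug – 31 Dec 2032: 5 months at 34 mills → $1,204,000 × 3.4% × 5/12 = $17,056.6667
Total = $36,571.5000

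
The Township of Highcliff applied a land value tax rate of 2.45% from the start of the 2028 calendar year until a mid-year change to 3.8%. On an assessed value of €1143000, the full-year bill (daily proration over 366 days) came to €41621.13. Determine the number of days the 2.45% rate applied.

43 days

Let d = days at the first rate; then 366 − d days at the second rate.
€1143000 × [2.45%·d + 3.8%·(366−d)] / 366 = €41621.13
Solving gives d = 43, so the new rate took effect on 13 February 2028.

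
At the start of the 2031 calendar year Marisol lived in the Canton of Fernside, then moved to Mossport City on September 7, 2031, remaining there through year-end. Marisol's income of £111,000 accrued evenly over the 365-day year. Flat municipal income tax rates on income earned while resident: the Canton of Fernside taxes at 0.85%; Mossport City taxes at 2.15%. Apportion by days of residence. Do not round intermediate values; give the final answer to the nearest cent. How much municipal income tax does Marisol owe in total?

The Canton of Fernside, January 1 – September 6, 2031: 249 days → £111,000 × 0.85% × 249/365 = £643.6479
Mossport City, September 7 – December 31, 2031: 116 days → £111,000 × 2.15% × 116/365 = £758.4493
Total = £1,402.0973

£1,402.10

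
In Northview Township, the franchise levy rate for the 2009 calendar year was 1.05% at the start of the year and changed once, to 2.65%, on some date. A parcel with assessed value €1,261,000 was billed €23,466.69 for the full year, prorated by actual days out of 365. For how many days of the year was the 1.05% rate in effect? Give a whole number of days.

180 days

Let d = days at the first rate; then 365 − d days at the second rate.
€1,261,000 × [1.05%·d + 2.65%·(365−d)] / 365 = €23,466.69
Solving gives d = 180, so the new rate took effect on 30 Jun 2009.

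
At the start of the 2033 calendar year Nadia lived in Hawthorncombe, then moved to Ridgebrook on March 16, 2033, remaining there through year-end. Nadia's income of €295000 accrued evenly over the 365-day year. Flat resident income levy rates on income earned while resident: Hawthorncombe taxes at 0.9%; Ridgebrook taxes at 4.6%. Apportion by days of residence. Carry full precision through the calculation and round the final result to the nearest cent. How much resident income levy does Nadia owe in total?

Hawthorncombe, January 1 – March 15, 2033: 74 days → €295000 × 0.9% × 74/365 = €538.2740
Ridgebrook, March 16 – December 31, 2033: 291 days → €295000 × 4.6% × 291/365 = €10818.8219
Total = €11357.0959

€11357.10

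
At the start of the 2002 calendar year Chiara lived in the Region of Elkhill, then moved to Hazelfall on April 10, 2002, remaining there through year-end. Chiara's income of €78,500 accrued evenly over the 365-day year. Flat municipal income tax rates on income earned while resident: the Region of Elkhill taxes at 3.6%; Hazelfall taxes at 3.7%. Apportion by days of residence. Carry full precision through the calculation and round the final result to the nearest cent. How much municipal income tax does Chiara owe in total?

€2,883.21

The Region of Elkhill, January 1 – April 9, 2002: 99 days → €78,500 × 3.6% × 99/365 = €766.5041
Hazelfall, April 10 – December 31, 2002: 266 days → €78,500 × 3.7% × 266/365 = €2,116.7041
Total = €2,883.2082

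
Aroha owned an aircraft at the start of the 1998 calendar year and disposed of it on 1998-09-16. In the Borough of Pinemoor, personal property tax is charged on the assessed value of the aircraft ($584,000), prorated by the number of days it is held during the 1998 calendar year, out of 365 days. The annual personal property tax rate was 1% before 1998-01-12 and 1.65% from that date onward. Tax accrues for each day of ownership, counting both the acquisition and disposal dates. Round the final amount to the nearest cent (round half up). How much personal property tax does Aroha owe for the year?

$6,723.20

1998-01-01 to 1998-01-11: 11 days at 1% → $584,000 × 1% × 11/365 = $176.0000
1998-01-12 to 1998-09-16: 248 days at 1.65% → $584,000 × 1.65% × 248/365 = $6,547.2000
Total = $6,723.2000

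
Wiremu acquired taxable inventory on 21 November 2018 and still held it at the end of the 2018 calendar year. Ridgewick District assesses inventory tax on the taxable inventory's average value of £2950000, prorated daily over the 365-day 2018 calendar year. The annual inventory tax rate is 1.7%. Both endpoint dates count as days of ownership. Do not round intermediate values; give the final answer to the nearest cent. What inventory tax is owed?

£5633.29

Days held (21 November – 31 December 2018): 41 out of 365
Tax = £2950000 × 1.7% × 41/365 = £5633.2877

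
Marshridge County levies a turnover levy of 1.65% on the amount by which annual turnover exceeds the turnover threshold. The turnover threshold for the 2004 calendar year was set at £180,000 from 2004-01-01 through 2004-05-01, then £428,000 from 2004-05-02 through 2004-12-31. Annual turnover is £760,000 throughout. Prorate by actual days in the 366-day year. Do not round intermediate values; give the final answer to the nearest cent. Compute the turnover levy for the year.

£6,842.00

2004-01-01 to 2004-05-01: 122 days, exemption £180,000 → (£760,000 − £180,000) × 1.65% × 122/366 = £3,190.0000
2004-05-02 to 2004-12-31: 244 days, exemption £428,000 → (£760,000 − £428,000) × 1.65% × 244/366 = £3,652.0000
Total = £6,842.0000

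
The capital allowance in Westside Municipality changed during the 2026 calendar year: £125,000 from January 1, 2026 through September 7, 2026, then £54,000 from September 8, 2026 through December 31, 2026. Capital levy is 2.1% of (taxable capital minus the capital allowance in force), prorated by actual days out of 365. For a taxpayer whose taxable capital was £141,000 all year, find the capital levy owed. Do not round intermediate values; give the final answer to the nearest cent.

January 1 – September 7, 2026: 250 days, exemption £125,000 → (£141,000 − £125,000) × 2.1% × 250/365 = £230.1370
September 8 – December 31, 2026: 115 days, exemption £54,000 → (£141,000 − £54,000) × 2.1% × 115/365 = £575.6301
Total = £805.7671

£805.77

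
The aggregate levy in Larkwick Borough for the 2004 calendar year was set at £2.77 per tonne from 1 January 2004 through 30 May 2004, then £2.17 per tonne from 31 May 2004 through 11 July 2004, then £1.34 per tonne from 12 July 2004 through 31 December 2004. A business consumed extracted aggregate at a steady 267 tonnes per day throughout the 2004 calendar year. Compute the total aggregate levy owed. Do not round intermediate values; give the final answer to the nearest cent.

1 January – 30 May 2004: 151 days × 267 tonnes/day = 40,317 tonnes at £2.77/tonne → £111678.09
31 May – 11 July 2004: 42 days × 267 tonnes/day = 11,214 tonnes at £2.17/tonne → £24334.38
12 July – 31 December 2004: 173 days × 267 tonnes/day = 46,191 tonnes at £1.34/tonne → £61895.94

£197908.41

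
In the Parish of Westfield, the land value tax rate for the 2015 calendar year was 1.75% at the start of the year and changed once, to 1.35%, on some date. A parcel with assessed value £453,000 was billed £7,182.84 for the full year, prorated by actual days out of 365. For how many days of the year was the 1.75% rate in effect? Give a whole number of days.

Let d = days at the first rate; then 365 − d days at the second rate.
£453,000 × [1.75%·d + 1.35%·(365−d)] / 365 = £7,182.84
Solving gives d = 215, so the new rate took effect on 4 Aug 2015.

215 days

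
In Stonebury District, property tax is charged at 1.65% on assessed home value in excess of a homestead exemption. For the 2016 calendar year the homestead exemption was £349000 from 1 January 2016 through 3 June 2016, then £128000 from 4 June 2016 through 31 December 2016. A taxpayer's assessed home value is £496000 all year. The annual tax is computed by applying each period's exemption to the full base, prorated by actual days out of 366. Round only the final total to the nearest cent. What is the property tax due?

1 January – 3 June 2016: 155 days, exemption £349000 → (£496000 − £349000) × 1.65% × 155/366 = £1027.1926
4 June – 31 December 2016: 211 days, exemption £128000 → (£496000 − £128000) × 1.65% × 211/366 = £3500.5246
Total = £4527.7172

£4527.72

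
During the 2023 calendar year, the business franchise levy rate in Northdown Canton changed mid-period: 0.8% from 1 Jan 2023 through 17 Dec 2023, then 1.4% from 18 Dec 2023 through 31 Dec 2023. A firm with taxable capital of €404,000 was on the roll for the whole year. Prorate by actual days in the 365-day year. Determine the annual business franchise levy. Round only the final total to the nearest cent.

€3,324.98

1 Jan – 17 Dec 2023: 351 days at 0.8% → €404,000 × 0.8% × 351/365 = €3,108.0329
18 Dec – 31 Dec 2023: 14 days at 1.4% → €404,000 × 1.4% × 14/365 = €216.9425
Total = €3,324.9753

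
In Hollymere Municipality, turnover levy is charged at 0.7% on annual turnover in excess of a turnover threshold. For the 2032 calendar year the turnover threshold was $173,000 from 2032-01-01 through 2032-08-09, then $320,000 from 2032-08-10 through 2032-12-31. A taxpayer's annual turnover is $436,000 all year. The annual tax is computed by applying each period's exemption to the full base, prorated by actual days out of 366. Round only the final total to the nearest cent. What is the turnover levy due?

2032-01-01 to 2032-08-09: 222 days, exemption $173,000 → ($436,000 − $173,000) × 0.7% × 222/366 = $1,116.6721
2032-08-10 to 2032-12-31: 144 days, exemption $320,000 → ($436,000 − $320,000) × 0.7% × 144/366 = $319.4754
Total = $1,436.1475

$1,436.15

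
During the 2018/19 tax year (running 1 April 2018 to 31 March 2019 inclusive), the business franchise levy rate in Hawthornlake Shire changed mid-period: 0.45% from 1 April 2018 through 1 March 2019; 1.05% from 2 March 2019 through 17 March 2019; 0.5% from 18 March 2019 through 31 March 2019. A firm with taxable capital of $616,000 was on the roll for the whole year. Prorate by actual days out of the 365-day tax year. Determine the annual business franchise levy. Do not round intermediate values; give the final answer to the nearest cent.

1 April 2018 – 1 March 2019: 335 days at 0.45% → $616,000 × 0.45% × 335/365 = $2,544.1644
2 March – 17 March 2019: 16 days at 1.05% → $616,000 × 1.05% × 16/365 = $283.5288
18 March – 31 March 2019: 14 days at 0.5% → $616,000 × 0.5% × 14/365 = $118.1370
Total = $2,945.8301

$2,945.83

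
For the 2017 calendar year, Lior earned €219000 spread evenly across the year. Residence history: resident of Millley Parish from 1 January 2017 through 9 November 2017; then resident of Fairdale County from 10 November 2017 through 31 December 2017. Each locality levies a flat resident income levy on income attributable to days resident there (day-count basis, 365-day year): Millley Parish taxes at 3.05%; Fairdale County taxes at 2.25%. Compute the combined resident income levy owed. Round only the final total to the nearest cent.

Millley Parish, 1 January – 9 November 2017: 313 days → €219000 × 3.05% × 313/365 = €5727.9000
Fairdale County, 10 November – 31 December 2017: 52 days → €219000 × 2.25% × 52/365 = €702.0000
Total = €6429.9000

€6429.90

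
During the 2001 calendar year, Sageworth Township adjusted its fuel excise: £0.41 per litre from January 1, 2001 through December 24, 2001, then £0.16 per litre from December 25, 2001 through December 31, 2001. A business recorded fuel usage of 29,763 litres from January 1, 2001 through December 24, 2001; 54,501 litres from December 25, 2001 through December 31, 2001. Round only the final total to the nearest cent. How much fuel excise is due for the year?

January 1 – December 24, 2001: 29,763 litres at £0.41/litre → £12202.83
December 25 – December 31, 2001: 54,501 litres at £0.16/litre → £8720.16

£20922.99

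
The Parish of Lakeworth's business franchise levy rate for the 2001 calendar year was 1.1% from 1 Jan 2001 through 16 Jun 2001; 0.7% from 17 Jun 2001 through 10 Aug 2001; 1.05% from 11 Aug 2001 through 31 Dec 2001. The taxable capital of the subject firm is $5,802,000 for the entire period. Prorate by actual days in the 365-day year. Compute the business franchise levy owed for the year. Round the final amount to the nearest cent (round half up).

1 Jan – 16 Jun 2001: 167 days at 1.1% → $5,802,000 × 1.1% × 167/365 = $29,200.7507
17 Jun – 10 Aug 2001: 55 days at 0.7% → $5,802,000 × 0.7% × 55/365 = $6,119.9178
11 Aug – 31 Dec 2001: 143 days at 1.05% → $5,802,000 × 1.05% × 143/365 = $23,867.6795
Total = $59,188.3479

$59,188.35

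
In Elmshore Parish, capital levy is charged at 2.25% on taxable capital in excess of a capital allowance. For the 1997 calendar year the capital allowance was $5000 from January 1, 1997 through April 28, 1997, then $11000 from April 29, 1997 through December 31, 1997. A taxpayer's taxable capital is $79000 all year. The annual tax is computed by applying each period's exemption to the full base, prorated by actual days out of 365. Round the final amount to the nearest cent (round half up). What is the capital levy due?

January 1 – April 28, 1997: 118 days, exemption $5000 → ($79000 − $5000) × 2.25% × 118/365 = $538.2740
April 29 – December 31, 1997: 247 days, exemption $11000 → ($79000 − $11000) × 2.25% × 247/365 = $1035.3699
Total = $1573.6438

$1573.64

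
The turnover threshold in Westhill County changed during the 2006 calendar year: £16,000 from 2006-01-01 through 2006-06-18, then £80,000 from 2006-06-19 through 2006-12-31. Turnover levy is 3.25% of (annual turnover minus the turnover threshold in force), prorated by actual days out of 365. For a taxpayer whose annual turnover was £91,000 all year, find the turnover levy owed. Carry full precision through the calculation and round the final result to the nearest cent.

2006-01-01 to 2006-06-18: 169 days, exemption £16,000 → (£91,000 − £16,000) × 3.25% × 169/365 = £1,128.5959
2006-06-19 to 2006-12-31: 196 days, exemption £80,000 → (£91,000 − £80,000) × 3.25% × 196/365 = £191.9726
Total = £1,320.5685

£1,320.57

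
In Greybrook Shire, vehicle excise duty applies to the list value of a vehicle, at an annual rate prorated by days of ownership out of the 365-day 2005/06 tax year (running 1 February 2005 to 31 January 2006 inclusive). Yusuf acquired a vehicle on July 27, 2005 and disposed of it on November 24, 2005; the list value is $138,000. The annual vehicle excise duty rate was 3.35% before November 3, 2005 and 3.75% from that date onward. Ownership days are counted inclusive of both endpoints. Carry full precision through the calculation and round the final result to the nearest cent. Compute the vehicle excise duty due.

July 27 – November 2, 2005: 99 days at 3.35% → $138,000 × 3.35% × 99/365 = $1,253.9096
November 3 – November 24, 2005: 22 days at 3.75% → $138,000 × 3.75% × 22/365 = $311.9178
Total = $1,565.8274

$1,565.83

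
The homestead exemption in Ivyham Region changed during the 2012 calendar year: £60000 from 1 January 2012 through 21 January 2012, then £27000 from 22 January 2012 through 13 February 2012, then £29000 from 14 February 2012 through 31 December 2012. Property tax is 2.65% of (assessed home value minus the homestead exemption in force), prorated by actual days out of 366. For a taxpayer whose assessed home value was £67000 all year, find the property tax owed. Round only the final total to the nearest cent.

£963.20

1 January – 21 January 2012: 21 days, exemption £60000 → (£67000 − £60000) × 2.65% × 21/366 = £10.6434
22 January – 13 February 2012: 23 days, exemption £27000 → (£67000 − £27000) × 2.65% × 23/366 = £66.6120
14 February – 31 December 2012: 322 days, exemption £29000 → (£67000 − £29000) × 2.65% × 322/366 = £885.9399
Total = £963.1954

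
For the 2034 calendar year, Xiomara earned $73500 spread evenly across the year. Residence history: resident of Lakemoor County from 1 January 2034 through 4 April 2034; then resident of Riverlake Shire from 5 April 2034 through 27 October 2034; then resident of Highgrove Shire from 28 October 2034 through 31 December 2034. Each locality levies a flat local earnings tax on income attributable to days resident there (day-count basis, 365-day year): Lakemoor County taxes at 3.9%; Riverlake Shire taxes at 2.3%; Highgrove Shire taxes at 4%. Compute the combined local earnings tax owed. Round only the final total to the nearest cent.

Lakemoor County, 1 January – 4 April 2034: 94 days → $73500 × 3.9% × 94/365 = $738.2219
Riverlake Shire, 5 April – 27 October 2034: 206 days → $73500 × 2.3% × 206/365 = $954.0904
Highgrove Shire, 28 October – 31 December 2034: 65 days → $73500 × 4% × 65/365 = $523.5616
Total = $2215.8740

$2215.87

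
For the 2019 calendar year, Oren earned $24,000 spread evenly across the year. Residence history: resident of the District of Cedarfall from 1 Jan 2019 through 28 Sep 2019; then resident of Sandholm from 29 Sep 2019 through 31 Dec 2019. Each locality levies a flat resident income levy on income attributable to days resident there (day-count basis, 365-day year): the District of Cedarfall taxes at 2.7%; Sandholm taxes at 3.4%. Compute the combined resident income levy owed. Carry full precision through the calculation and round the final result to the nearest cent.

The District of Cedarfall, 1 Jan – 28 Sep 2019: 271 days → $24,000 × 2.7% × 271/365 = $481.1178
Sandholm, 29 Sep – 31 Dec 2019: 94 days → $24,000 × 3.4% × 94/365 = $210.1479
Total = $691.2658

$691.27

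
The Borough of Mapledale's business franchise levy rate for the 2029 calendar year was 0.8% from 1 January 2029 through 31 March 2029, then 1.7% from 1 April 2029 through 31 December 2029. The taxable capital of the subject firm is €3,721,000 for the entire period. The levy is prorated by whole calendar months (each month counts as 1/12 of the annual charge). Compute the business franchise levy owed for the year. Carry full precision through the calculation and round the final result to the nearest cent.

1 January – 31 March 2029: 3 months at 0.8% → €3,721,000 × 0.8% × 3/12 = €7,442.0000
1 April – 31 December 2029: 9 months at 1.7% → €3,721,000 × 1.7% × 9/12 = €47,442.7500
Total = €54,884.7500

€54,884.75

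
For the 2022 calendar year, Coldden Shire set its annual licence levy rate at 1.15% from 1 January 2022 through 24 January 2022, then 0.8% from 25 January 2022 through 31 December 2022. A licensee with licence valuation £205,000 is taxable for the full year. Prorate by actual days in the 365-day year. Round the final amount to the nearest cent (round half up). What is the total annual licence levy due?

1 January – 24 January 2022: 24 days at 1.15% → £205,000 × 1.15% × 24/365 = £155.0137
25 January – 31 December 2022: 341 days at 0.8% → £205,000 × 0.8% × 341/365 = £1,532.1644
Total = £1,687.1781

£1,687.18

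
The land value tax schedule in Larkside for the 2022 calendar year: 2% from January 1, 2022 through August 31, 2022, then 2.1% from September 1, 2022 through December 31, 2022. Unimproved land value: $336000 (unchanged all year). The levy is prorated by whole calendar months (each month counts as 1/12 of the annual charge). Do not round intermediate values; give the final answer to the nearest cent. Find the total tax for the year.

$6832.00

January 1 – August 31, 2022: 8 months at 2% → $336000 × 2% × 8/12 = $4480.0000
September 1 – December 31, 2022: 4 months at 2.1% → $336000 × 2.1% × 4/12 = $2352.0000
Total = $6832.0000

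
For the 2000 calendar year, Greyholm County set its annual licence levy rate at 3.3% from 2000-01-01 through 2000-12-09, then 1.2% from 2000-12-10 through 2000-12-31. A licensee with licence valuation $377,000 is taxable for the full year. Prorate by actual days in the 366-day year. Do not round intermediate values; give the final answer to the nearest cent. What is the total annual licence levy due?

$11,965.11

2000-01-01 to 2000-12-09: 344 days at 3.3% → $377,000 × 3.3% × 344/366 = $11,693.1803
2000-12-10 to 2000-12-31: 22 days at 1.2% → $377,000 × 1.2% × 22/366 = $271.9344
Total = $11,965.1148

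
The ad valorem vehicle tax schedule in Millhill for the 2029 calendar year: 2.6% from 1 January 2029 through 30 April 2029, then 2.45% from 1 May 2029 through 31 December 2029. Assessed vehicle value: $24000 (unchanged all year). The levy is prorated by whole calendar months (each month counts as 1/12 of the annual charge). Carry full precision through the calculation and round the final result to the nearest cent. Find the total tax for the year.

1 January – 30 April 2029: 4 months at 2.6% → $24000 × 2.6% × 4/12 = $208.0000
1 May – 31 December 2029: 8 months at 2.45% → $24000 × 2.45% × 8/12 = $392.0000
Total = $600.0000

$600.00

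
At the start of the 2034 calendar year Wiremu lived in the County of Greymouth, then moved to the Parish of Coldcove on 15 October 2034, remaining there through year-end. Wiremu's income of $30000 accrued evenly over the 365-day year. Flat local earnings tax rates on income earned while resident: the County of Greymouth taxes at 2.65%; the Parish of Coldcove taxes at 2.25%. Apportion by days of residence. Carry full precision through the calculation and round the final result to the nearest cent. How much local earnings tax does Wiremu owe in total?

The County of Greymouth, 1 January – 14 October 2034: 287 days → $30000 × 2.65% × 287/365 = $625.1096
The Parish of Coldcove, 15 October – 31 December 2034: 78 days → $30000 × 2.25% × 78/365 = $144.2466
Total = $769.3562

$769.36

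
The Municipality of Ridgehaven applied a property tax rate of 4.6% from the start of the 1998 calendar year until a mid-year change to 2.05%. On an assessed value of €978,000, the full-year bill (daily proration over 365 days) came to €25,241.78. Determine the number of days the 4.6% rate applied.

Let d = days at the first rate; then 365 − d days at the second rate.
€978,000 × [4.6%·d + 2.05%·(365−d)] / 365 = €25,241.78
Solving gives d = 76, so the new rate took effect on 18 March 1998.

76 days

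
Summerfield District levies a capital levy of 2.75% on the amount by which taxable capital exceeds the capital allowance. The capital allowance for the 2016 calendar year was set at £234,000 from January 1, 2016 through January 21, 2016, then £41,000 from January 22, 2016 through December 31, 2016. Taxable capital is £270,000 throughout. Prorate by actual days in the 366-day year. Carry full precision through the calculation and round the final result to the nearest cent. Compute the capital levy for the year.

£5,992.97

January 1 – January 21, 2016: 21 days, exemption £234,000 → (£270,000 − £234,000) × 2.75% × 21/366 = £56.8033
January 22 – December 31, 2016: 345 days, exemption £41,000 → (£270,000 − £41,000) × 2.75% × 345/366 = £5,936.1680
Total = £5,992.9713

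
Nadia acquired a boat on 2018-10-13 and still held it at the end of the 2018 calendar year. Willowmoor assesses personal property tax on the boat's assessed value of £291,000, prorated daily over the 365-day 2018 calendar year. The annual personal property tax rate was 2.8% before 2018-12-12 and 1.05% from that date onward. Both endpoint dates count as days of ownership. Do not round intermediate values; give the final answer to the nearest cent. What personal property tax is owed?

£1,506.82

2018-10-13 to 2018-12-11: 60 days at 2.8% → £291,000 × 2.8% × 60/365 = £1,339.3973
2018-12-12 to 2018-12-31: 20 days at 1.05% → £291,000 × 1.05% × 20/365 = £167.4247
Total = £1,506.8219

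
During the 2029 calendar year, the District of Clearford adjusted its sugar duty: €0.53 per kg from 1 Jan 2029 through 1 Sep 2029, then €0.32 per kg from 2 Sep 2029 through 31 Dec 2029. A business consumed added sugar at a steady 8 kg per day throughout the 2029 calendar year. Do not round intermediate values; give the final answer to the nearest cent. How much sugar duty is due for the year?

€1,344.32

1 Jan – 1 Sep 2029: 244 days × 8 kg/day = 1,952 kg at €0.53/kg → €1,034.56
2 Sep – 31 Dec 2029: 121 days × 8 kg/day = 968 kg at €0.32/kg → €309.76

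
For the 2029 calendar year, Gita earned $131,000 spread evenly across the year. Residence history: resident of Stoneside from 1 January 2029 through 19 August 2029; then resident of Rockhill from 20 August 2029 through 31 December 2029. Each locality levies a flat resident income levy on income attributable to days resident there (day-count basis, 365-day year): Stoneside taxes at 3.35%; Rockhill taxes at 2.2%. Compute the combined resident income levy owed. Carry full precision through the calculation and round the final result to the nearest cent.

$3,835.43

Stoneside, 1 January – 19 August 2029: 231 days → $131,000 × 3.35% × 231/365 = $2,777.3795
Rockhill, 20 August – 31 December 2029: 134 days → $131,000 × 2.2% × 134/365 = $1,058.0493
Total = $3,835.4288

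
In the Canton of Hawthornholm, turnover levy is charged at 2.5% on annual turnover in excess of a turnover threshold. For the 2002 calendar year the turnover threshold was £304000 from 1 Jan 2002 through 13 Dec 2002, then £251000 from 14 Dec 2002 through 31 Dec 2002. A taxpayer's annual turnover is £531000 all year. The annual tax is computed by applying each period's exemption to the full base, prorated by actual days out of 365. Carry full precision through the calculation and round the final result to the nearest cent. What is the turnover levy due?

1 Jan – 13 Dec 2002: 347 days, exemption £304000 → (£531000 − £304000) × 2.5% × 347/365 = £5395.1370
14 Dec – 31 Dec 2002: 18 days, exemption £251000 → (£531000 − £251000) × 2.5% × 18/365 = £345.2055
Total = £5740.3425

£5740.34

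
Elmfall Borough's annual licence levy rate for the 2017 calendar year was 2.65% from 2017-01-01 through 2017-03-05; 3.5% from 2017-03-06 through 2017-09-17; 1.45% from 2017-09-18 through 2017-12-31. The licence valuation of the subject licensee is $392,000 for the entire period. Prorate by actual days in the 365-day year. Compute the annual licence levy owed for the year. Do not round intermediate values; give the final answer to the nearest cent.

2017-01-01 to 2017-03-05: 64 days at 2.65% → $392,000 × 2.65% × 64/365 = $1,821.4575
2017-03-06 to 2017-09-17: 196 days at 3.5% → $392,000 × 3.5% × 196/365 = $7,367.4521
2017-09-18 to 2017-12-31: 105 days at 1.45% → $392,000 × 1.45% × 105/365 = $1,635.1233
Total = $10,824.0329

$10,824.03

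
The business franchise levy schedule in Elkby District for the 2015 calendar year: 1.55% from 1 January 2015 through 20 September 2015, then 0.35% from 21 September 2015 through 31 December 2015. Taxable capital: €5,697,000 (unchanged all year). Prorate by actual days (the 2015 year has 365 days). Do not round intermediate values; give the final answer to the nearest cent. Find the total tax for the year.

€69,199.04

1 January – 20 September 2015: 263 days at 1.55% → €5,697,000 × 1.55% × 263/365 = €63,626.9055
21 September – 31 December 2015: 102 days at 0.35% → €5,697,000 × 0.35% × 102/365 = €5,572.1342
Total = €69,199.0397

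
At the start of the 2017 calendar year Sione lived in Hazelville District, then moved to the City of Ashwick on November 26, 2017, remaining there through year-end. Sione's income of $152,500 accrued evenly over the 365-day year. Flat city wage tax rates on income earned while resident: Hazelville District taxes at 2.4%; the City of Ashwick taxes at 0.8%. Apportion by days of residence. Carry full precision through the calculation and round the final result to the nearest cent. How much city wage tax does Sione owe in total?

Hazelville District, January 1 – November 25, 2017: 329 days → $152,500 × 2.4% × 329/365 = $3,299.0137
The City of Ashwick, November 26 – December 31, 2017: 36 days → $152,500 × 0.8% × 36/365 = $120.3288
Total = $3,419.3425

$3,419.34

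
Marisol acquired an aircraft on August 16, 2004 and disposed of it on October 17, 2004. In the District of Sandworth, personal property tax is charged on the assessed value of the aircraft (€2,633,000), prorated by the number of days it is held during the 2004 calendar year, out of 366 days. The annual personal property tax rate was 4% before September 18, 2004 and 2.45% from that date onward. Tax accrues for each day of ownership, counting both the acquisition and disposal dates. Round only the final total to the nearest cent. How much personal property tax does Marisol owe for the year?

€14,783.65

August 16 – September 17, 2004: 33 days at 4% → €2,633,000 × 4% × 33/366 = €9,496.0656
September 18 – October 17, 2004: 30 days at 2.45% → €2,633,000 × 2.45% × 30/366 = €5,287.5820
Total = €14,783.6475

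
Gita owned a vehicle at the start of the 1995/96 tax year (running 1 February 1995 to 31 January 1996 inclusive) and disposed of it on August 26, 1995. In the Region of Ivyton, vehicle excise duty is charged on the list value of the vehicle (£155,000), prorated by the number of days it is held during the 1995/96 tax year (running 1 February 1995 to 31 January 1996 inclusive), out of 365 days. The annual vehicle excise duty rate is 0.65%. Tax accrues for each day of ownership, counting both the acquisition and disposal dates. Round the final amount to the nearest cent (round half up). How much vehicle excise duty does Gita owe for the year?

£571.38

Days held (February 1 – August 26, 1995): 207 out of 365
Tax = £155,000 × 0.65% × 207/365 = £571.3767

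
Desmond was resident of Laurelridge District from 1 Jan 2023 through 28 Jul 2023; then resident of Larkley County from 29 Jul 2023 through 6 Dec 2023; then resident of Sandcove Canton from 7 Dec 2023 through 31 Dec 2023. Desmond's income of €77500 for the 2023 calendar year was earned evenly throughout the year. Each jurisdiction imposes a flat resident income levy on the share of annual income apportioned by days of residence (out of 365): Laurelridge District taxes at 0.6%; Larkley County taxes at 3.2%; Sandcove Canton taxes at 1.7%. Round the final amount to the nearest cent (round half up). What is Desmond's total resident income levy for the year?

€1246.58

Laurelridge District, 1 Jan – 28 Jul 2023: 209 days → €77500 × 0.6% × 209/365 = €266.2603
Larkley County, 29 Jul – 6 Dec 2023: 131 days → €77500 × 3.2% × 131/365 = €890.0822
Sandcove Canton, 7 Dec – 31 Dec 2023: 25 days → €77500 × 1.7% × 25/365 = €90.2397
Total = €1246.5822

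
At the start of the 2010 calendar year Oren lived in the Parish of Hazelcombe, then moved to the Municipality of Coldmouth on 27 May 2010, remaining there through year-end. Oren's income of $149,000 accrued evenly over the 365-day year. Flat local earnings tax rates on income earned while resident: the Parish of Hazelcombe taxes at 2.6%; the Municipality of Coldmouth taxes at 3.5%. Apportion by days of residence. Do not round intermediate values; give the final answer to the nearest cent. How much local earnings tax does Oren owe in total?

$4,678.60

The Parish of Hazelcombe, 1 Jan – 26 May 2010: 146 days → $149,000 × 2.6% × 146/365 = $1,549.6000
The Municipality of Coldmouth, 27 May – 31 Dec 2010: 219 days → $149,000 × 3.5% × 219/365 = $3,129.0000
Total = $4,678.6000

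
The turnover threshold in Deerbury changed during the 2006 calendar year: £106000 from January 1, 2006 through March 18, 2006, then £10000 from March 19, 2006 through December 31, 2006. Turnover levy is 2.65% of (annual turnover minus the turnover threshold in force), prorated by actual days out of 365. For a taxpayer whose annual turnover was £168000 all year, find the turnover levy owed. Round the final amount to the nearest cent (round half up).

£3650.32

January 1 – March 18, 2006: 77 days, exemption £106000 → (£168000 − £106000) × 2.65% × 77/365 = £346.6055
March 19 – December 31, 2006: 288 days, exemption £10000 → (£168000 − £10000) × 2.65% × 288/365 = £3303.7151
Total = £3650.3205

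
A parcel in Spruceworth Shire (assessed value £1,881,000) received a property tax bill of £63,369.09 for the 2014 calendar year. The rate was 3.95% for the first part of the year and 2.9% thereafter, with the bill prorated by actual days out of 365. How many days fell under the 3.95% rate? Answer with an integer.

Let d = days at the first rate; then 365 − d days at the second rate.
£1,881,000 × [3.95%·d + 2.9%·(365−d)] / 365 = £63,369.09
Solving gives d = 163, so the new rate took effect on 13 June 2014.

163 days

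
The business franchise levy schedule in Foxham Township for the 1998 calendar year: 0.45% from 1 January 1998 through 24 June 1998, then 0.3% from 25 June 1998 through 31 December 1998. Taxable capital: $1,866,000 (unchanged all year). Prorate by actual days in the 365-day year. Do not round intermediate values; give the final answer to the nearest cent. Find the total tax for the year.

$6,939.99

1 January – 24 June 1998: 175 days at 0.45% → $1,866,000 × 0.45% × 175/365 = $4,025.9589
25 June – 31 December 1998: 190 days at 0.3% → $1,866,000 × 0.3% × 190/365 = $2,914.0274
Total = $6,939.9863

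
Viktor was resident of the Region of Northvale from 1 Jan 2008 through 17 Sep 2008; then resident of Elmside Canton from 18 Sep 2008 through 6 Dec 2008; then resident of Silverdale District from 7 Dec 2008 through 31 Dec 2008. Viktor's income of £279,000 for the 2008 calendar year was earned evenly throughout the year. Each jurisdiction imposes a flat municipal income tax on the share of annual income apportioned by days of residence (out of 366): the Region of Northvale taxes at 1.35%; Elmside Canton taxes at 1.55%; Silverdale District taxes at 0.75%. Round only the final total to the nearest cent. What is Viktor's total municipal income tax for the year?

The Region of Northvale, 1 Jan – 17 Sep 2008: 261 days → £279,000 × 1.35% × 261/366 = £2,685.9467
Elmside Canton, 18 Sep – 6 Dec 2008: 80 days → £279,000 × 1.55% × 80/366 = £945.2459
Silverdale District, 7 Dec – 31 Dec 2008: 25 days → £279,000 × 0.75% × 25/366 = £142.9303
Total = £3,774.1230

£3,774.12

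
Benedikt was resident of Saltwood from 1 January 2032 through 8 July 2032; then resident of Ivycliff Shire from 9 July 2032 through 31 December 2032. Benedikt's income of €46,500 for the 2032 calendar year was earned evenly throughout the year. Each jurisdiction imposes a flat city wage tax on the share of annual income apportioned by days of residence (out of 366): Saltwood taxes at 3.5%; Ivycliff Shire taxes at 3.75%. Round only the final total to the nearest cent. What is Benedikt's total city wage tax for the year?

Saltwood, 1 January – 8 July 2032: 190 days → €46,500 × 3.5% × 190/366 = €844.8770
Ivycliff Shire, 9 July – 31 December 2032: 176 days → €46,500 × 3.75% × 176/366 = €838.5246
Total = €1,683.4016

€1,683.40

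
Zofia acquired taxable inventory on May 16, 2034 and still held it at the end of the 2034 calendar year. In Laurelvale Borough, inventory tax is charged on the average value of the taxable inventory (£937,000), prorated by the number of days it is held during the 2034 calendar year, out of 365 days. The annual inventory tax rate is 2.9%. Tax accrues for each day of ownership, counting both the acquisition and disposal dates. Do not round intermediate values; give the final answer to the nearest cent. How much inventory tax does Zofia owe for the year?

Days held (May 16 – December 31, 2034): 230 out of 365
Tax = £937,000 × 2.9% × 230/365 = £17,122.7123

£17,122.71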